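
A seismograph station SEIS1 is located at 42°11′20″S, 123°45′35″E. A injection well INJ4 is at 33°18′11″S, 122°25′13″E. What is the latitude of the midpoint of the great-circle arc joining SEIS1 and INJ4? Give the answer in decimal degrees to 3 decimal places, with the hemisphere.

37.748°S

SEIS1: φ = -42.18889°, λ = +123.75972°
INJ4: φ = -33.30306°, λ = +122.42028°
Bx = cos φ₂ cos Δλ = 0.835550,  By = cos φ₂ sin Δλ = -0.019537
φₘ = atan2(sin φ₁ + sin φ₂, √((cos φ₁ + Bx)² + By²)) = -37.74786°
λₘ = λ₁ + atan2(By, cos φ₁ + Bx) = 123.04971°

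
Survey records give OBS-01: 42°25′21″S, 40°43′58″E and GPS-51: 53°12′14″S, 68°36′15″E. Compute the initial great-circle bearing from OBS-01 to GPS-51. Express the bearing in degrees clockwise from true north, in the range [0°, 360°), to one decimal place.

129.9°

OBS-01: φ = -42.42250°, λ = +40.73278°
GPS-51: φ = -53.20389°, λ = +68.60417°
Δλ = 27.8714°
y = sin Δλ · cos φ₂ = 0.280011
x = cos φ₁ sin φ₂ − sin φ₁ cos φ₂ cos Δλ = -0.233934
θ = atan2(y, x) = 129.8768° → 129.8768° (mod 360°)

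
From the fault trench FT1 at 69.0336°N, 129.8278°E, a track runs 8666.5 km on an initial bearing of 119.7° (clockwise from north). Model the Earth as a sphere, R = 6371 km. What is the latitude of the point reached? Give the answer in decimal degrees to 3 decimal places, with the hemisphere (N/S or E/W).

δ = d/R = 8666.5/6371 = 1.360305 rad
φ₂ = arcsin(sin φ₁ cos δ + cos φ₁ sin δ cos θ)
   = arcsin(0.93379·0.20894 + 0.35782·0.97793·-0.49546) = 1.24541°
λ₂ = λ₁ + atan2(sin θ sin δ cos φ₁, cos δ − sin φ₁ sin φ₂) = -171.99749°

1.245°N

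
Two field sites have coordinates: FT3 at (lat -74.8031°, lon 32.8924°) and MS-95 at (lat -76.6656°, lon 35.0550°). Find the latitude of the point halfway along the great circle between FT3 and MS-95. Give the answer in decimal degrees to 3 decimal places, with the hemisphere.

75.737°S

Bx = cos φ₂ cos Δλ = 0.230470,  By = cos φ₂ sin Δλ = 0.008703
φₘ = atan2(sin φ₁ + sin φ₂, √((cos φ₁ + Bx)² + By²)) = -75.73678°
λₘ = λ₁ + atan2(By, cos φ₁ + Bx) = 33.90456°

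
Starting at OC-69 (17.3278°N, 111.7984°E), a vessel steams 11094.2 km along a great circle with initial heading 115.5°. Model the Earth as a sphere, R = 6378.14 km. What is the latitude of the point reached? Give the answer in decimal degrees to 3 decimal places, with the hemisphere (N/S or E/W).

27.073°S

δ = d/R = 11094.2/6378.14 = 1.739410 rad
φ₂ = arcsin(sin φ₁ cos δ + cos φ₁ sin δ cos θ)
   = arcsin(0.29784·-0.16782 + 0.95462·0.98582·-0.43051) = -27.07308°
λ₂ = λ₁ + atan2(sin θ sin δ cos φ₁, cos δ − sin φ₁ sin φ₂) = -156.02646°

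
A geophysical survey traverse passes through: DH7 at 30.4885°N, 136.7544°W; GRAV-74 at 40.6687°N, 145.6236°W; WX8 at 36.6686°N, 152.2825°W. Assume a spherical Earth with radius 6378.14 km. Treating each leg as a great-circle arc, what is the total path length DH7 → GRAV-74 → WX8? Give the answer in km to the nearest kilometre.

DH7→GRAV-74: c = 0.217493 rad, d = 1387.20 km
GRAV-74→WX8: c = 0.114432 rad, d = 729.86 km
Total = 1387.20 + 729.86 = 2117.07 km

2117 km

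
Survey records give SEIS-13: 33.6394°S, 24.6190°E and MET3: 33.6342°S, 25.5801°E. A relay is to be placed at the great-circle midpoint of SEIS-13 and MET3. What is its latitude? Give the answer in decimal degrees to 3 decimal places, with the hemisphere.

33.638°S

Bx = cos φ₂ cos Δλ = 0.832474,  By = cos φ₂ sin Δλ = 0.013966
φₘ = atan2(sin φ₁ + sin φ₂, √((cos φ₁ + Bx)² + By²)) = -33.63773°
λₘ = λ₁ + atan2(By, cos φ₁ + Bx) = 25.09956°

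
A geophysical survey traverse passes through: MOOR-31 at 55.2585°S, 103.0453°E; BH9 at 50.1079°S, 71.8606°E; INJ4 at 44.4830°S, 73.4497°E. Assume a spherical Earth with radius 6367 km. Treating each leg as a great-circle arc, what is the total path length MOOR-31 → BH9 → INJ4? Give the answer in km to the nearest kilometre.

2794 km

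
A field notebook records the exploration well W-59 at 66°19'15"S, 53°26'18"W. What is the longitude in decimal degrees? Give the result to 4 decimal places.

53.4383°W

53° + 26′/60 + 18″/3600 = 53 + 0.43333 + 0.00500 = 53.4383°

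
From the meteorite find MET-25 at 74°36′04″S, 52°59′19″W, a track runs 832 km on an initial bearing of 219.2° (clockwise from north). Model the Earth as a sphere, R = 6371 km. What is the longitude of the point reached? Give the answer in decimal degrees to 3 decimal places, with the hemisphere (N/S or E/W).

79.363°W

MET-25: φ = -74.60111°, λ = -52.98861°
δ = d/R = 832/6371 = 0.130592 rad
φ₂ = arcsin(sin φ₁ cos δ + cos φ₁ sin δ cos θ)
   = arcsin(-0.96410·0.99149 + 0.26554·0.13022·-0.77494) = -79.32313°
λ₂ = λ₁ + atan2(sin θ sin δ cos φ₁, cos δ − sin φ₁ sin φ₂) = -79.36303°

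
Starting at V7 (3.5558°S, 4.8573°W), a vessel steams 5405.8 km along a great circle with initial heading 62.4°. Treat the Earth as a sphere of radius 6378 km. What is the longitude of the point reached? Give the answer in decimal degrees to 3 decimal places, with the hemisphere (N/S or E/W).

39.389°E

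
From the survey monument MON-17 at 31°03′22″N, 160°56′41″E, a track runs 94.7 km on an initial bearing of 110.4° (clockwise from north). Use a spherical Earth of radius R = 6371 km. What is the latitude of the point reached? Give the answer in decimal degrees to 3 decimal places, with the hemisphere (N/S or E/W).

MON-17: φ = +31.05611°, λ = +160.94472°
δ = d/R = 94.7/6371 = 0.014864 rad
φ₂ = arcsin(sin φ₁ cos δ + cos φ₁ sin δ cos θ)
   = arcsin(0.51588·0.99989 + 0.85666·0.01486·-0.34857) = 30.75592°
λ₂ = λ₁ + atan2(sin θ sin δ cos φ₁, cos δ − sin φ₁ sin φ₂) = 161.87362°

30.756°N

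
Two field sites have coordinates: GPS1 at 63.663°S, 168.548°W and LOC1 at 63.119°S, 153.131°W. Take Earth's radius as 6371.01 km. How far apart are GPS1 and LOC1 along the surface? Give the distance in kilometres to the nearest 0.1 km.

Δφ = 0.5440°,  Δλ = 15.4170°
a = sin²(Δφ/2) + cos φ₁ cos φ₂ sin²(Δλ/2) = 0.003632
c = 2·arcsin(√a) = 0.120597 rad = 6.9097°
d = R·c = 6371.01 × 0.120597 = 768.3 km

768.3 km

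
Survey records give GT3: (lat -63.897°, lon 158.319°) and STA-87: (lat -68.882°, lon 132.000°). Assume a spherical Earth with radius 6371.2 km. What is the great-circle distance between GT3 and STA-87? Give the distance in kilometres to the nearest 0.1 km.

Δφ = -4.9850°,  Δλ = -26.3190°
a = sin²(Δφ/2) + cos φ₁ cos φ₂ sin²(Δλ/2) = 0.010108
c = 2·arcsin(√a) = 0.201413 rad = 11.5401°
d = R·c = 6371.2 × 0.201413 = 1283.2 km

1283.2 km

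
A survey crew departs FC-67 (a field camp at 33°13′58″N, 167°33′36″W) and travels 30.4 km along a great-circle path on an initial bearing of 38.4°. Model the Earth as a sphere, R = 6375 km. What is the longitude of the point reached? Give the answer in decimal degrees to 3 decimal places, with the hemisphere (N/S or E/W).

167.357°W

FC-67: φ = +33.23278°, λ = -167.56000°
δ = d/R = 30.4/6375 = 0.004769 rad
φ₂ = arcsin(sin φ₁ cos δ + cos φ₁ sin δ cos θ)
   = arcsin(0.54804·0.99999 + 0.83645·0.00477·0.78369) = 33.44673°
λ₂ = λ₁ + atan2(sin θ sin δ cos φ₁, cos δ − sin φ₁ sin φ₂) = -167.35661°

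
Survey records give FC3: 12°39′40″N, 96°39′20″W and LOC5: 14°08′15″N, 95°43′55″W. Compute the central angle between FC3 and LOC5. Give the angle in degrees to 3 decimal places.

1.728°

FC3: φ = +12.66111°, λ = -96.65556°
LOC5: φ = +14.13750°, λ = -95.73194°
Δφ = 1.4764°,  Δλ = 0.9236°
a = sin²(Δφ/2) + cos φ₁ cos φ₂ sin²(Δλ/2) = 0.000227
c = 2·arcsin(√a) = 0.030164 rad = 1.7283°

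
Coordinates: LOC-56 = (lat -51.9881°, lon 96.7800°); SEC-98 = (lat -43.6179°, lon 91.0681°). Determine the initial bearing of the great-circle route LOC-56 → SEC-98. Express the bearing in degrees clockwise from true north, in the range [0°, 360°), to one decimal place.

Δλ = -5.7119°
y = sin Δλ · cos φ₂ = -0.072053
x = cos φ₁ sin φ₂ − sin φ₁ cos φ₂ cos Δλ = 0.142736
θ = atan2(y, x) = -26.7845° → 333.2155° (mod 360°)

333.2°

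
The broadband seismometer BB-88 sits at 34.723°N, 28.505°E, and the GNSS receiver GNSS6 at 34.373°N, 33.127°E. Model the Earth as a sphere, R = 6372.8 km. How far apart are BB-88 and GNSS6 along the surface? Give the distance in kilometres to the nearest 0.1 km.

Δφ = -0.3500°,  Δλ = 4.6220°
a = sin²(Δφ/2) + cos φ₁ cos φ₂ sin²(Δλ/2) = 0.001112
c = 2·arcsin(√a) = 0.066717 rad = 3.8226°
d = R·c = 6372.8 × 0.066717 = 425.2 km

425.2 km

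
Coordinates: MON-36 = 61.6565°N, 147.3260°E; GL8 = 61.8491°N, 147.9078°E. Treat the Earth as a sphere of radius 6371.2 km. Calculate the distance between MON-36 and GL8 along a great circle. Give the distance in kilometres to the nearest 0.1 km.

37.4 km

Δφ = 0.1926°,  Δλ = 0.5818°
a = sin²(Δφ/2) + cos φ₁ cos φ₂ sin²(Δλ/2) = 0.000009
c = 2·arcsin(√a) = 0.005865 rad = 0.3360°
d = R·c = 6371.2 × 0.005865 = 37.4 km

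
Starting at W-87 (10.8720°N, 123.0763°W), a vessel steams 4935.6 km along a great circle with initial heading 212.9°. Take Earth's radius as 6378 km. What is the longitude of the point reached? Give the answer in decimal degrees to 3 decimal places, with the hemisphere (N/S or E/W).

148.104°W

δ = d/R = 4935.6/6378 = 0.773848 rad
φ₂ = arcsin(sin φ₁ cos δ + cos φ₁ sin δ cos θ)
   = arcsin(0.18862·0.71523 + 0.98205·0.69889·-0.83962) = -26.19122°
λ₂ = λ₁ + atan2(sin θ sin δ cos φ₁, cos δ − sin φ₁ sin φ₂) = -148.10407°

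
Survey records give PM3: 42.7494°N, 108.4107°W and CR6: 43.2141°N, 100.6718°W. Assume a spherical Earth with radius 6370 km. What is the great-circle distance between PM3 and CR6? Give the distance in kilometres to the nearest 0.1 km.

631.3 km

Δφ = 0.4647°,  Δλ = 7.7389°
a = sin²(Δφ/2) + cos φ₁ cos φ₂ sin²(Δλ/2) = 0.002454
c = 2·arcsin(√a) = 0.099109 rad = 5.6785°
d = R·c = 6370 × 0.099109 = 631.3 km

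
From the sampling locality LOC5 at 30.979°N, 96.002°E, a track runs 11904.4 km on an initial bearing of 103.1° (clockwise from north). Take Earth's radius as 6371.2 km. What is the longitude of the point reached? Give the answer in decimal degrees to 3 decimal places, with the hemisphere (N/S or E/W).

δ = d/R = 11904.4/6371.2 = 1.868471 rad
φ₂ = arcsin(sin φ₁ cos δ + cos φ₁ sin δ cos θ)
   = arcsin(0.51472·-0.29330 + 0.85736·0.95602·-0.22665) = -19.67851°
λ₂ = λ₁ + atan2(sin θ sin δ cos φ₁, cos δ − sin φ₁ sin φ₂) = -165.45177°

165.452°W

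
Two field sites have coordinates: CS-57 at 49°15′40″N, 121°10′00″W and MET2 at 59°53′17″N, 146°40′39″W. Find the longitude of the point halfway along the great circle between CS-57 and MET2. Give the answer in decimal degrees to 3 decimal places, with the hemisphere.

132.227°W

CS-57: φ = +49.26111°, λ = -121.16667°
MET2: φ = +59.88806°, λ = -146.67750°
Bx = cos φ₂ cos Δλ = 0.452778,  By = cos φ₂ sin Δλ = -0.216069
φₘ = atan2(sin φ₁ + sin φ₂, √((cos φ₁ + Bx)² + By²)) = 55.23626°
λₘ = λ₁ + atan2(By, cos φ₁ + Bx) = -132.22674°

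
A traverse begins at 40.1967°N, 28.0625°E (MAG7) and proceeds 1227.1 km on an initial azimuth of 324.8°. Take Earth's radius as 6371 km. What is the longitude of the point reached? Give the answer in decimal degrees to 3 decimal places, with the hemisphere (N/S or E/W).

δ = d/R = 1227.1/6371 = 0.192607 rad
φ₂ = arcsin(sin φ₁ cos δ + cos φ₁ sin δ cos θ)
   = arcsin(0.64541·0.98151 + 0.76383·0.19142·0.81714) = 48.84702°
λ₂ = λ₁ + atan2(sin θ sin δ cos φ₁, cos δ − sin φ₁ sin φ₂) = 18.41005°

18.410°E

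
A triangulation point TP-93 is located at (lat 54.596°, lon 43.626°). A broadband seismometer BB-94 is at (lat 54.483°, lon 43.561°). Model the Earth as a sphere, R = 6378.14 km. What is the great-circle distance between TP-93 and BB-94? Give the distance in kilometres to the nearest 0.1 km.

13.3 km

Δφ = -0.1130°,  Δλ = -0.0650°
a = sin²(Δφ/2) + cos φ₁ cos φ₂ sin²(Δλ/2) = 0.000001
c = 2·arcsin(√a) = 0.002079 rad = 0.1191°
d = R·c = 6378.14 × 0.002079 = 13.3 km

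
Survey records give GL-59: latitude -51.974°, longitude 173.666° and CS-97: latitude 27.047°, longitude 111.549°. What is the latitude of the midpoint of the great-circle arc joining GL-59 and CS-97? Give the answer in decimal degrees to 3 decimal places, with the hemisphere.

14.385°S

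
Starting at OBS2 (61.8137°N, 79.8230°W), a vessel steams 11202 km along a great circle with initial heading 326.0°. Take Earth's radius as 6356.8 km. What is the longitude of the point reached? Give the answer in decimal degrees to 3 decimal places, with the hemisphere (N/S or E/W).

δ = d/R = 11202/6356.8 = 1.762207 rad
φ₂ = arcsin(sin φ₁ cos δ + cos φ₁ sin δ cos θ)
   = arcsin(0.88142·-0.19024 + 0.47234·0.98174·0.82904) = 12.51830°
λ₂ = λ₁ + atan2(sin θ sin δ cos φ₁, cos δ − sin φ₁ sin φ₂) = 134.39541°

134.395°E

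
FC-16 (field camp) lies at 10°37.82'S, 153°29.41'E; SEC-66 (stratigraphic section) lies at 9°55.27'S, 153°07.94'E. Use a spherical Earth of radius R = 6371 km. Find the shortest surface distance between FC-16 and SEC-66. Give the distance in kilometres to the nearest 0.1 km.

88.0 km

FC-16: φ = -10.63033°, λ = +153.49017°
SEC-66: φ = -9.92117°, λ = +153.13233°
Δφ = 0.7092°,  Δλ = -0.3578°
a = sin²(Δφ/2) + cos φ₁ cos φ₂ sin²(Δλ/2) = 0.000048
c = 2·arcsin(√a) = 0.013819 rad = 0.7918°
d = R·c = 6371 × 0.013819 = 88.0 km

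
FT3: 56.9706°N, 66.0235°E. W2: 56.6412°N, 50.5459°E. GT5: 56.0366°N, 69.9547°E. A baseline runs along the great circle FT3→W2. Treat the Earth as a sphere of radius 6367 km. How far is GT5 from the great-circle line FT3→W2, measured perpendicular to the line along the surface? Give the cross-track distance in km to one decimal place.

δ₁₃ = central angle FT3→GT5 = 0.041218 rad  (haversine)
θ₁₃ = bearing FT3→GT5 = 111.644°,  θ₁₂ = bearing FT3→W2 = 274.275°
dₓₜ = R·arcsin(sin δ₁₃ · sin(θ₁₃ − θ₁₂)) = 6367·arcsin(0.04121·sin(-162.631°)) = -78.323 km
|dₓₜ| = 78.323 km

78.3 km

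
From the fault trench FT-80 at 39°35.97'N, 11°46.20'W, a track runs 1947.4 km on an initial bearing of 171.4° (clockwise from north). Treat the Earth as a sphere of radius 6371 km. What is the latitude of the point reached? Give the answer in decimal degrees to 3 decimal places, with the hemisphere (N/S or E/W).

FT-80: φ = +39.59950°, λ = -11.77000°
δ = d/R = 1947.4/6371 = 0.305666 rad
φ₂ = arcsin(sin φ₁ cos δ + cos φ₁ sin δ cos θ)
   = arcsin(0.63742·0.95365 + 0.77052·0.30093·-0.98876) = 22.24741°
λ₂ = λ₁ + atan2(sin θ sin δ cos φ₁, cos δ − sin φ₁ sin φ₂) = -8.98325°

22.247°N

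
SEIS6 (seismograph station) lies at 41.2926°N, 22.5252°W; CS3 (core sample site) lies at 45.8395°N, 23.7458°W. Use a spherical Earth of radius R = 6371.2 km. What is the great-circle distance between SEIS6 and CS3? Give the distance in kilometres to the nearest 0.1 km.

515.1 km

Δφ = 4.5469°,  Δλ = -1.2206°
a = sin²(Δφ/2) + cos φ₁ cos φ₂ sin²(Δλ/2) = 0.001633
c = 2·arcsin(√a) = 0.080843 rad = 4.6320°
d = R·c = 6371.2 × 0.080843 = 515.1 km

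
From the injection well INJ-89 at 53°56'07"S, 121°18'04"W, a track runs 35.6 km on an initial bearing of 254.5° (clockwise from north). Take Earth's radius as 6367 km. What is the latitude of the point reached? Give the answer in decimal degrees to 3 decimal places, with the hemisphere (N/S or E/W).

INJ-89: φ = -53.93528°, λ = -121.30111°
δ = d/R = 35.6/6367 = 0.005591 rad
φ₂ = arcsin(sin φ₁ cos δ + cos φ₁ sin δ cos θ)
   = arcsin(-0.80835·0.99998 + 0.58870·0.00559·-0.26724) = -54.01975°
λ₂ = λ₁ + atan2(sin θ sin δ cos φ₁, cos δ − sin φ₁ sin φ₂) = -121.82657°

54.020°S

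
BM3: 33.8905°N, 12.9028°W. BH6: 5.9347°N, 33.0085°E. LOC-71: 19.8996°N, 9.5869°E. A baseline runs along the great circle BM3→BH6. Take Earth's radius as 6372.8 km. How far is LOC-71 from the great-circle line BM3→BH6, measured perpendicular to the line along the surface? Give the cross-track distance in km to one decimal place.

δ₁₃ = central angle BM3→LOC-71 = 0.425160 rad  (haversine)
θ₁₃ = bearing BM3→LOC-71 = 119.306°,  θ₁₂ = bearing BM3→BH6 = 112.783°
dₓₜ = R·arcsin(sin δ₁₃ · sin(θ₁₃ − θ₁₂)) = 6372.8·arcsin(0.41247·sin(6.523°)) = 298.740 km
|dₓₜ| = 298.740 km

298.7 km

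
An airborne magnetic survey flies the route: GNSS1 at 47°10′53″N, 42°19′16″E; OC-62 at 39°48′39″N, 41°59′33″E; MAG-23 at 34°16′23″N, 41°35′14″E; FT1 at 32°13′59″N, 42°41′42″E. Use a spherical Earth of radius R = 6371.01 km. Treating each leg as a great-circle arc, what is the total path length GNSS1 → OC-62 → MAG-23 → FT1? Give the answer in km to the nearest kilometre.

GNSS1: φ = +47.18139°, λ = +42.32111°
OC-62: φ = +39.81083°, λ = +41.99250°
MAG-23: φ = +34.27306°, λ = +41.58722°
FT1: φ = +32.23306°, λ = +42.69500°
GNSS1→OC-62: c = 0.128707 rad, d = 820.00 km
OC-62→MAG-23: c = 0.096817 rad, d = 616.82 km
MAG-23→FT1: c = 0.039103 rad, d = 249.13 km
Total = 820.00 + 616.82 + 249.13 = 1685.94 km

1686 km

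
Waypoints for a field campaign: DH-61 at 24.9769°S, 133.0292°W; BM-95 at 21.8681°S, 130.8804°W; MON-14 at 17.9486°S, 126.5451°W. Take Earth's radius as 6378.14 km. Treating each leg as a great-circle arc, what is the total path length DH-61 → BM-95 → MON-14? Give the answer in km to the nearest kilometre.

DH-61→BM-95: c = 0.064248 rad, d = 409.78 km
BM-95→MON-14: c = 0.098681 rad, d = 629.40 km
Total = 409.78 + 629.40 = 1039.19 km

1039 km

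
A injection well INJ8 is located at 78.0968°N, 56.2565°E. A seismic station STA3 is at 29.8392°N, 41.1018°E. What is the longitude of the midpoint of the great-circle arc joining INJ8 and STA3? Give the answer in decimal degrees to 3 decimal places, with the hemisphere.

Bx = cos φ₂ cos Δλ = 0.837259,  By = cos φ₂ sin Δλ = -0.226768
φₘ = atan2(sin φ₁ + sin φ₂, √((cos φ₁ + Bx)² + By²)) = 54.11578°
λₘ = λ₁ + atan2(By, cos φ₁ + Bx) = 43.99614°

43.996°E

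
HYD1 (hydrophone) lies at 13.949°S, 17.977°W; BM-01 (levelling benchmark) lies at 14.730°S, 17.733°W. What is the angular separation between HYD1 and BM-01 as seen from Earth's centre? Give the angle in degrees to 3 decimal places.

Δφ = -0.7810°,  Δλ = 0.2440°
a = sin²(Δφ/2) + cos φ₁ cos φ₂ sin²(Δλ/2) = 0.000051
c = 2·arcsin(√a) = 0.014242 rad = 0.8160°

0.816°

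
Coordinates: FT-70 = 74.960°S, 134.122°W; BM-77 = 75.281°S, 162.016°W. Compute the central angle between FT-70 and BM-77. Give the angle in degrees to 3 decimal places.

Δφ = -0.3210°,  Δλ = -27.8940°
a = sin²(Δφ/2) + cos φ₁ cos φ₂ sin²(Δλ/2) = 0.003838
c = 2·arcsin(√a) = 0.123983 rad = 7.1037°

7.104°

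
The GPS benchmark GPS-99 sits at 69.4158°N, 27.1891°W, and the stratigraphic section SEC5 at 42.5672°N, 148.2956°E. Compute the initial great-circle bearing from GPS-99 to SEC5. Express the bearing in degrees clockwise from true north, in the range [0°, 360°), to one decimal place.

3.6°

Δλ = 175.4847°
y = sin Δλ · cos φ₂ = 0.057980
x = cos φ₁ sin φ₂ − sin φ₁ cos φ₂ cos Δλ = 0.925155
θ = atan2(y, x) = 3.5861° → 3.5861° (mod 360°)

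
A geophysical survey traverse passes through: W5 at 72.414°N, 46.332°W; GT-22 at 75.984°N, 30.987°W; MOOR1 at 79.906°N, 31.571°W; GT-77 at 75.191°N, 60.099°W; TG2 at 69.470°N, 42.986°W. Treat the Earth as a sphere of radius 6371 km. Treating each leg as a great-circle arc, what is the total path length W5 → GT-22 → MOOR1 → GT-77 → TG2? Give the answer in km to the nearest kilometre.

W5→GT-22: c = 0.095422 rad, d = 607.93 km
GT-22→MOOR1: c = 0.068484 rad, d = 436.31 km
MOOR1→GT-77: c = 0.132937 rad, d = 846.94 km
GT-77→TG2: c = 0.133887 rad, d = 852.99 km
Total = 607.93 + 436.31 + 846.94 + 852.99 = 2744.19 km

2744 km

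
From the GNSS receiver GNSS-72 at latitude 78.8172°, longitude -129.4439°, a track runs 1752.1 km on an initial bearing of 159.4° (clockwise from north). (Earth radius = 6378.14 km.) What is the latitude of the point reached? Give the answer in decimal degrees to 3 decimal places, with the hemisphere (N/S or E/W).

63.507°N

δ = d/R = 1752.1/6378.14 = 0.274704 rad
φ₂ = arcsin(sin φ₁ cos δ + cos φ₁ sin δ cos θ)
   = arcsin(0.98101·0.96251 + 0.19394·0.27126·-0.93606) = 63.50665°
λ₂ = λ₁ + atan2(sin θ sin δ cos φ₁, cos δ − sin φ₁ sin φ₂) = -117.09004°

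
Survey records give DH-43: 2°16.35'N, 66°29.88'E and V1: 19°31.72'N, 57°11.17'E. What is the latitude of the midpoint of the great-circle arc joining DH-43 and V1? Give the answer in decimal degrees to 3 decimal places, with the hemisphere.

10.936°N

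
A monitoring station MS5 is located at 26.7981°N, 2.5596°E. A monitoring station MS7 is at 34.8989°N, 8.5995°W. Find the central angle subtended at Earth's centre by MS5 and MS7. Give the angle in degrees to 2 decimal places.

12.53°

Δφ = 8.1008°,  Δλ = -11.1591°
a = sin²(Δφ/2) + cos φ₁ cos φ₂ sin²(Δλ/2) = 0.011910
c = 2·arcsin(√a) = 0.218698 rad = 12.5305°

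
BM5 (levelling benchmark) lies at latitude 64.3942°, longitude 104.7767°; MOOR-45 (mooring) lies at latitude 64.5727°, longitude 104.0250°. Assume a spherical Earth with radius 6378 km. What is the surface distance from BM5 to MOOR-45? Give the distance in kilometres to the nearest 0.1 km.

Δφ = 0.1785°,  Δλ = -0.7517°
a = sin²(Δφ/2) + cos φ₁ cos φ₂ sin²(Δλ/2) = 0.000010
c = 2·arcsin(√a) = 0.006453 rad = 0.3697°
d = R·c = 6378 × 0.006453 = 41.2 km

41.2 km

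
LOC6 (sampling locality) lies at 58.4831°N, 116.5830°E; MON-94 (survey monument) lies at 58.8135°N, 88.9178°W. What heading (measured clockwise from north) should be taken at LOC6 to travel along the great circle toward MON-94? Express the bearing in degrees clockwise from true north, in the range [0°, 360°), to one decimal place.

14.8°

Δλ = 154.4992°
y = sin Δλ · cos φ₂ = 0.222936
x = cos φ₁ sin φ₂ − sin φ₁ cos φ₂ cos Δλ = 0.845639
θ = atan2(y, x) = 14.7689° → 14.7689° (mod 360°)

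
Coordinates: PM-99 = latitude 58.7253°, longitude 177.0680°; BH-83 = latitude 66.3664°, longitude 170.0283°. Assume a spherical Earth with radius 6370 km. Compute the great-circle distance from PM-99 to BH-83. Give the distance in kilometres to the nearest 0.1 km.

921.6 km

Δφ = 7.6411°,  Δλ = -7.0397°
a = sin²(Δφ/2) + cos φ₁ cos φ₂ sin²(Δλ/2) = 0.005224
c = 2·arcsin(√a) = 0.144684 rad = 8.2898°
d = R·c = 6370 × 0.144684 = 921.6 km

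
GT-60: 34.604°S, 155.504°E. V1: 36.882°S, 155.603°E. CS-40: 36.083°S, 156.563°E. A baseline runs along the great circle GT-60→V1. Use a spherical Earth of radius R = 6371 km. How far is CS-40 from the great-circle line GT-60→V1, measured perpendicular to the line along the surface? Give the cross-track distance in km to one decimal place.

89.4 km

δ₁₃ = central angle GT-60→CS-40 = 0.029893 rad  (haversine)
θ₁₃ = bearing GT-60→CS-40 = 150.017°,  θ₁₂ = bearing GT-60→V1 = 178.009°
dₓₜ = R·arcsin(sin δ₁₃ · sin(θ₁₃ − θ₁₂)) = 6371·arcsin(0.02989·sin(-27.991°)) = -89.374 km
|dₓₜ| = 89.374 km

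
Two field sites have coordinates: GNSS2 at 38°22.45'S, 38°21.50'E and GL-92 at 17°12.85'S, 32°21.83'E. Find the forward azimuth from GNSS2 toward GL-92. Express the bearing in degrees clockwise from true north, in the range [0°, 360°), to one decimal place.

344.4°

GNSS2: φ = -38.37417°, λ = +38.35833°
GL-92: φ = -17.21417°, λ = +32.36383°
Δλ = -5.9945°
y = sin Δλ · cos φ₂ = -0.099755
x = cos φ₁ sin φ₂ − sin φ₁ cos φ₂ cos Δλ = 0.357731
θ = atan2(y, x) = -15.5814° → 344.4186° (mod 360°)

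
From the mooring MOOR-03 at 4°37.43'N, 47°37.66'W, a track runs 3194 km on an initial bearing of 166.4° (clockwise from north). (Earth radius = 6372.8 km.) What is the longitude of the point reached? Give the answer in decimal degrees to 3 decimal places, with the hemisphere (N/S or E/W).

40.564°W

MOOR-03: φ = +4.62383°, λ = -47.62767°
δ = d/R = 3194/6372.8 = 0.501193 rad
φ₂ = arcsin(sin φ₁ cos δ + cos φ₁ sin δ cos θ)
   = arcsin(0.08061·0.87701 + 0.99675·0.48047·-0.97196) = -23.25232°
λ₂ = λ₁ + atan2(sin θ sin δ cos φ₁, cos δ − sin φ₁ sin φ₂) = -40.56429°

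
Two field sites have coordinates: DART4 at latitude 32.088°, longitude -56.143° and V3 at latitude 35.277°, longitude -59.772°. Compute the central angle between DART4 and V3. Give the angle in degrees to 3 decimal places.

Δφ = 3.1890°,  Δλ = -3.6290°
a = sin²(Δφ/2) + cos φ₁ cos φ₂ sin²(Δλ/2) = 0.001468
c = 2·arcsin(√a) = 0.076640 rad = 4.3912°

4.391°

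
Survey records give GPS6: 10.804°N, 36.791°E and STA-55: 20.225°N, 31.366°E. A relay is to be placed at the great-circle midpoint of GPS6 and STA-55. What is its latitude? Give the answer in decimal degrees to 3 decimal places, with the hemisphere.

15.531°N

Bx = cos φ₂ cos Δλ = 0.934139,  By = cos φ₂ sin Δλ = -0.088713
φₘ = atan2(sin φ₁ + sin φ₂, √((cos φ₁ + Bx)² + By²)) = 15.53105°
λₘ = λ₁ + atan2(By, cos φ₁ + Bx) = 34.14059°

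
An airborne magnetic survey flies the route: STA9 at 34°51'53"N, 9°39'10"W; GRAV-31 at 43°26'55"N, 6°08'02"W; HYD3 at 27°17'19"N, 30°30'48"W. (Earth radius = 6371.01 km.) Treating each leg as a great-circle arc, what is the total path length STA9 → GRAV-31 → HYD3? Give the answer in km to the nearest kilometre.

STA9: φ = +34.86472°, λ = -9.65278°
GRAV-31: φ = +43.44861°, λ = -6.13389°
HYD3: φ = +27.28861°, λ = -30.51333°
STA9→GRAV-31: c = 0.157163 rad, d = 1001.29 km
GRAV-31→HYD3: c = 0.444194 rad, d = 2829.96 km
Total = 1001.29 + 2829.96 = 3831.25 km

3831 km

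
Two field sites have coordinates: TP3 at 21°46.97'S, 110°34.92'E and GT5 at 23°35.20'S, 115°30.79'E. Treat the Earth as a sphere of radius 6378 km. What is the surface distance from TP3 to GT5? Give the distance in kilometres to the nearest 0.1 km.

TP3: φ = -21.78283°, λ = +110.58200°
GT5: φ = -23.58667°, λ = +115.51317°
Δφ = -1.8038°,  Δλ = 4.9312°
a = sin²(Δφ/2) + cos φ₁ cos φ₂ sin²(Δλ/2) = 0.001823
c = 2·arcsin(√a) = 0.085412 rad = 4.8938°
d = R·c = 6378 × 0.085412 = 544.8 km

544.8 km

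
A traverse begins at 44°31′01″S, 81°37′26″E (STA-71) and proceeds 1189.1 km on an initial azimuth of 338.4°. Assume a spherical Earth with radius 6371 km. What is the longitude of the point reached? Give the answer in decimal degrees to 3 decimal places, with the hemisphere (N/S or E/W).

STA-71: φ = -44.51694°, λ = +81.62389°
δ = d/R = 1189.1/6371 = 0.186643 rad
φ₂ = arcsin(sin φ₁ cos δ + cos φ₁ sin δ cos θ)
   = arcsin(-0.70112·0.98263 + 0.71304·0.18556·0.92978) = -34.46636°
λ₂ = λ₁ + atan2(sin θ sin δ cos φ₁, cos δ − sin φ₁ sin φ₂) = 76.87127°

76.871°E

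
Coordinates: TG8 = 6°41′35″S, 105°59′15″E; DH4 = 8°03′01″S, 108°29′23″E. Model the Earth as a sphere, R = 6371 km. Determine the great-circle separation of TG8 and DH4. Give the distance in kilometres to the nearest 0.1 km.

TG8: φ = -6.69306°, λ = +105.98750°
DH4: φ = -8.05028°, λ = +108.48972°
Δφ = -1.3572°,  Δλ = 2.5022°
a = sin²(Δφ/2) + cos φ₁ cos φ₂ sin²(Δλ/2) = 0.000609
c = 2·arcsin(√a) = 0.049365 rad = 2.8284°
d = R·c = 6371 × 0.049365 = 314.5 km

314.5 km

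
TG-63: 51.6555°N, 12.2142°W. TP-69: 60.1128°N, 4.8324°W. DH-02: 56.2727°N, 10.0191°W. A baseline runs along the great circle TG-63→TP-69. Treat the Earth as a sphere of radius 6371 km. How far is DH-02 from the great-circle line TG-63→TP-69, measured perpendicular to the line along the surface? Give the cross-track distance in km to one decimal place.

77.1 km

δ₁₃ = central angle TG-63→DH-02 = 0.083667 rad  (haversine)
θ₁₃ = bearing TG-63→DH-02 = 14.743°,  θ₁₂ = bearing TG-63→TP-69 = 23.070°
dₓₜ = R·arcsin(sin δ₁₃ · sin(θ₁₃ − θ₁₂)) = 6371·arcsin(0.08357·sin(-8.327°)) = -77.110 km
|dₓₜ| = 77.110 km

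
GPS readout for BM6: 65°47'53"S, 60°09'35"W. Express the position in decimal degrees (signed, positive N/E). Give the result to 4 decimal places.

lat: 65.7981° S → -65.7981°
lon: 60.1597° W → -60.1597°

-65.7981°, -60.1597°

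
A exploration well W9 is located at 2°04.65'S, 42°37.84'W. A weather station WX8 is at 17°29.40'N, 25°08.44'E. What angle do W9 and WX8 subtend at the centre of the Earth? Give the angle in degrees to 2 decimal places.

69.53°

W9: φ = -2.07750°, λ = -42.63067°
WX8: φ = +17.49000°, λ = +25.14067°
Δφ = 19.5675°,  Δλ = 67.7713°
a = sin²(Δφ/2) + cos φ₁ cos φ₂ sin²(Δλ/2) = 0.325159
c = 2·arcsin(√a) = 1.213564 rad = 69.5321°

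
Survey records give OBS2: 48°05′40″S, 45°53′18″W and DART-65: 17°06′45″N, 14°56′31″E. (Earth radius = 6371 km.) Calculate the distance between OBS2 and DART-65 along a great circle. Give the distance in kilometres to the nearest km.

9420 km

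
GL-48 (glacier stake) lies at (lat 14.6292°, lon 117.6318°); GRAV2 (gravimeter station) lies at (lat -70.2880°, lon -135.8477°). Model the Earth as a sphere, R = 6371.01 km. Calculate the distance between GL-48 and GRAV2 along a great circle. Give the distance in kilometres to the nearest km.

Δφ = -84.9172°,  Δλ = 106.5205°
a = sin²(Δφ/2) + cos φ₁ cos φ₂ sin²(Δλ/2) = 0.665282
c = 2·arcsin(√a) = 1.907698 rad = 109.3031°
d = R·c = 6371.01 × 1.907698 = 12154.0 km

12154 km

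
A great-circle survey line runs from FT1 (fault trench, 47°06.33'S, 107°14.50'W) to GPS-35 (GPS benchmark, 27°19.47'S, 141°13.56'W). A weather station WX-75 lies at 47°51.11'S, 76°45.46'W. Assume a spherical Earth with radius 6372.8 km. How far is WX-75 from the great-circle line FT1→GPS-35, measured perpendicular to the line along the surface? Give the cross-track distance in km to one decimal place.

433.8 km

FT1: φ = -47.10550°, λ = -107.24167°
GPS-35: φ = -27.32450°, λ = -141.22600°
WX-75: φ = -47.85183°, λ = -76.75767°
δ₁₃ = central angle FT1→WX-75 = 0.357488 rad  (haversine)
θ₁₃ = bearing FT1→WX-75 = 103.381°,  θ₁₂ = bearing FT1→GPS-35 = 294.590°
dₓₜ = R·arcsin(sin δ₁₃ · sin(θ₁₃ − θ₁₂)) = 6372.8·arcsin(0.34992·sin(-191.209°)) = 433.802 km
|dₓₜ| = 433.802 km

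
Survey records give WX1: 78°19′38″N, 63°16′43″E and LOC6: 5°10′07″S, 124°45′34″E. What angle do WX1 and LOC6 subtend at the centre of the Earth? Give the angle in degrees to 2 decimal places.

89.54°

WX1: φ = +78.32722°, λ = +63.27861°
LOC6: φ = -5.16861°, λ = +124.75944°
Δφ = -83.4958°,  Δλ = 61.4808°
a = sin²(Δφ/2) + cos φ₁ cos φ₂ sin²(Δλ/2) = 0.496009
c = 2·arcsin(√a) = 1.562814 rad = 89.5426°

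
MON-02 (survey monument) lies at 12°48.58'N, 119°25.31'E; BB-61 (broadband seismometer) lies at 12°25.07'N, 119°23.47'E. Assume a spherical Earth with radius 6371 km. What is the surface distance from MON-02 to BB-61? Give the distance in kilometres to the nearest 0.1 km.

MON-02: φ = +12.80967°, λ = +119.42183°
BB-61: φ = +12.41783°, λ = +119.39117°
Δφ = -0.3918°,  Δλ = -0.0307°
a = sin²(Δφ/2) + cos φ₁ cos φ₂ sin²(Δλ/2) = 0.000012
c = 2·arcsin(√a) = 0.006859 rad = 0.3930°
d = R·c = 6371 × 0.006859 = 43.7 km

43.7 km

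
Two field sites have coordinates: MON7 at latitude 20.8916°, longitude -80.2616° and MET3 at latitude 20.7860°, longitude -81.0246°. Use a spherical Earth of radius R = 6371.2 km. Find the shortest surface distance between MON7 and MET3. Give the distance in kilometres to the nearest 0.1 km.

80.2 km

Δφ = -0.1056°,  Δλ = -0.7630°
a = sin²(Δφ/2) + cos φ₁ cos φ₂ sin²(Δλ/2) = 0.000040
c = 2·arcsin(√a) = 0.012581 rad = 0.7209°
d = R·c = 6371.2 × 0.012581 = 80.2 km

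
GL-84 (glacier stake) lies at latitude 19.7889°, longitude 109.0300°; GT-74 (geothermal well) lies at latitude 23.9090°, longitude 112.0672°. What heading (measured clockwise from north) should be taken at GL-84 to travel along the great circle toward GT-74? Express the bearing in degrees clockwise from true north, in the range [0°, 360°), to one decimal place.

Δλ = 3.0372°
y = sin Δλ · cos φ₂ = 0.048438
x = cos φ₁ sin φ₂ − sin φ₁ cos φ₂ cos Δλ = 0.072282
θ = atan2(y, x) = 33.8269° → 33.8269° (mod 360°)

33.8°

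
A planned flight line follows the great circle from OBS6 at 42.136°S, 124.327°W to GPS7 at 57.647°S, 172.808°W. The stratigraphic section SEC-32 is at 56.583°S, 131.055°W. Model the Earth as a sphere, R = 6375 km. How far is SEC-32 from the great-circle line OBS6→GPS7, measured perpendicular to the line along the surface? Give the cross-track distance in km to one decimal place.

869.9 km

δ₁₃ = central angle OBS6→SEC-32 = 0.263184 rad  (haversine)
θ₁₃ = bearing OBS6→SEC-32 = 194.360°,  θ₁₂ = bearing OBS6→GPS7 = 225.887°
dₓₜ = R·arcsin(sin δ₁₃ · sin(θ₁₃ − θ₁₂)) = 6375·arcsin(0.26016·sin(-31.527°)) = -869.928 km
|dₓₜ| = 869.928 km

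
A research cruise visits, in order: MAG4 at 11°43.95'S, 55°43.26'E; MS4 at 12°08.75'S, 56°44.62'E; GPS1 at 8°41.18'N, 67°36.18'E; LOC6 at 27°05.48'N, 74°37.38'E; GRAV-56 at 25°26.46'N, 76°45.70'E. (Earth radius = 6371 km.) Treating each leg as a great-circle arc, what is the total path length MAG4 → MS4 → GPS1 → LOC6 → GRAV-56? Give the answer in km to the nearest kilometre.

5186 km

MAG4: φ = -11.73250°, λ = +55.72100°
MS4: φ = -12.14583°, λ = +56.74367°
GPS1: φ = +8.68633°, λ = +67.60300°
LOC6: φ = +27.09133°, λ = +74.62300°
GRAV-56: φ = +25.44100°, λ = +76.76167°
MAG4→MS4: c = 0.018894 rad, d = 120.37 km
MS4→GPS1: c = 0.409499 rad, d = 2608.92 km
GPS1→LOC6: c = 0.341507 rad, d = 2175.74 km
LOC6→GRAV-56: c = 0.044158 rad, d = 281.33 km
Total = 120.37 + 2608.92 + 2175.74 + 281.33 = 5186.36 km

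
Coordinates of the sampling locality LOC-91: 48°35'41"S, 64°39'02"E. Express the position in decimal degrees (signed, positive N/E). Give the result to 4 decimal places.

-48.5947°, +64.6506°

lat: 48.5947° S → -48.5947°
lon: 64.6506° E → +64.6506°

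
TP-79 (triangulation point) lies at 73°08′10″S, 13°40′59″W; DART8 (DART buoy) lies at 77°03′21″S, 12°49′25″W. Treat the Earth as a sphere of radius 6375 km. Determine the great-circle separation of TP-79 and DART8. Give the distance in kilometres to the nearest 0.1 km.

436.8 km

TP-79: φ = -73.13611°, λ = -13.68306°
DART8: φ = -77.05583°, λ = -12.82361°
Δφ = -3.9197°,  Δλ = 0.8594°
a = sin²(Δφ/2) + cos φ₁ cos φ₂ sin²(Δλ/2) = 0.001173
c = 2·arcsin(√a) = 0.068519 rad = 3.9258°
d = R·c = 6375 × 0.068519 = 436.8 km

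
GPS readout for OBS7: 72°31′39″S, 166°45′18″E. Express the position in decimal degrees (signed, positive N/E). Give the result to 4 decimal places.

lat: 72.5275° S → -72.5275°
lon: 166.7550° E → +166.7550°

-72.5275°, +166.7550°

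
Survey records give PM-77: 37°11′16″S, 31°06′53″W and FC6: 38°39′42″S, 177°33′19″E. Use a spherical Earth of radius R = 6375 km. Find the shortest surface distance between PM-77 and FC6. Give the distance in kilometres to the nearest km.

PM-77: φ = -37.18778°, λ = -31.11472°
FC6: φ = -38.66167°, λ = +177.55528°
Δφ = -1.4739°,  Δλ = -151.3300°
a = sin²(Δφ/2) + cos φ₁ cos φ₂ sin²(Δλ/2) = 0.584102
c = 2·arcsin(√a) = 1.739803 rad = 99.6834°
d = R·c = 6375 × 1.739803 = 11091.2 km

11091 km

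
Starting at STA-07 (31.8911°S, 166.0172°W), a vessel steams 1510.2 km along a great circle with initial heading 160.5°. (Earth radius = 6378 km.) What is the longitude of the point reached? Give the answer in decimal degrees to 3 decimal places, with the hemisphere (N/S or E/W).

δ = d/R = 1510.2/6378 = 0.236783 rad
φ₂ = arcsin(sin φ₁ cos δ + cos φ₁ sin δ cos θ)
   = arcsin(-0.52831·0.97210 + 0.84905·0.23458·-0.94264) = -44.53215°
λ₂ = λ₁ + atan2(sin θ sin δ cos φ₁, cos δ − sin φ₁ sin φ₂) = -159.71087°

159.711°W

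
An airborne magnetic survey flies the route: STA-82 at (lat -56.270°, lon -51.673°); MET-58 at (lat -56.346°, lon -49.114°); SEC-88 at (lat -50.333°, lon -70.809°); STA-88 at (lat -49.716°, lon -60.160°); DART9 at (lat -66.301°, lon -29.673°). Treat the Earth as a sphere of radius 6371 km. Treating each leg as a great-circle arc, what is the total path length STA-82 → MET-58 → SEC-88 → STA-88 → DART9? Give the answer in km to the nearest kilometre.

5026 km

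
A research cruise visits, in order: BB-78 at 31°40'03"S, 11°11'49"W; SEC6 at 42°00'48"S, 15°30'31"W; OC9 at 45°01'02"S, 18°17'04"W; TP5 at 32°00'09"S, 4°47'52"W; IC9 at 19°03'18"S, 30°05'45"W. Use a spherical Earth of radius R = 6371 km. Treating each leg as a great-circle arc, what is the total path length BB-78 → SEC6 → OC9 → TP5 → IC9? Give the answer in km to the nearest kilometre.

6379 km

BB-78: φ = -31.66750°, λ = -11.19694°
SEC6: φ = -42.01333°, λ = -15.50861°
OC9: φ = -45.01722°, λ = -18.28444°
TP5: φ = -32.00250°, λ = -4.79778°
IC9: φ = -19.05500°, λ = -30.09583°
BB-78→SEC6: c = 0.190276 rad, d = 1212.25 km
SEC6→OC9: c = 0.063102 rad, d = 402.02 km
OC9→TP5: c = 0.291612 rad, d = 1857.86 km
TP5→IC9: c = 0.456266 rad, d = 2906.87 km
Total = 1212.25 + 402.02 + 1857.86 + 2906.87 = 6379.01 km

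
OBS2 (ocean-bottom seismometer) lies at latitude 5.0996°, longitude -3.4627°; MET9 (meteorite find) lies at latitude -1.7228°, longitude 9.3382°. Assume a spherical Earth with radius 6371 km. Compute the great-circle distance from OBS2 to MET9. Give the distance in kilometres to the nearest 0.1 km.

1611.6 km

Δφ = -6.8224°,  Δλ = 12.8009°
a = sin²(Δφ/2) + cos φ₁ cos φ₂ sin²(Δλ/2) = 0.015913
c = 2·arcsin(√a) = 0.252965 rad = 14.4938°
d = R·c = 6371 × 0.252965 = 1611.6 km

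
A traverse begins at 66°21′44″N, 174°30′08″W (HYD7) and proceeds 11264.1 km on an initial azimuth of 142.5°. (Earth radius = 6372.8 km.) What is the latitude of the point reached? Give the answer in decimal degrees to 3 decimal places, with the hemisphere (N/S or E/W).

HYD7: φ = +66.36222°, λ = -174.50222°
δ = d/R = 11264.1/6372.8 = 1.767528 rad
φ₂ = arcsin(sin φ₁ cos δ + cos φ₁ sin δ cos θ)
   = arcsin(0.91610·-0.19546 + 0.40095·0.98071·-0.79335) = -29.40808°
λ₂ = λ₁ + atan2(sin θ sin δ cos φ₁, cos δ − sin φ₁ sin φ₂) = -131.24090°

29.408°S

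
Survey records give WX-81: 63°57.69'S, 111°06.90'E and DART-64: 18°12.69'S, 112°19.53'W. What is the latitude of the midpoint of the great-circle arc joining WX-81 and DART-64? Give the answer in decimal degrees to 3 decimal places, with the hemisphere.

WX-81: φ = -63.96150°, λ = +111.11500°
DART-64: φ = -18.21150°, λ = -112.32550°
Bx = cos φ₂ cos Δλ = -0.689719,  By = cos φ₂ sin Δλ = 0.653159
φₘ = atan2(sin φ₁ + sin φ₂, √((cos φ₁ + Bx)² + By²)) = -59.98407°
λₘ = λ₁ + atan2(By, cos φ₁ + Bx) = -137.88351°

59.984°S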